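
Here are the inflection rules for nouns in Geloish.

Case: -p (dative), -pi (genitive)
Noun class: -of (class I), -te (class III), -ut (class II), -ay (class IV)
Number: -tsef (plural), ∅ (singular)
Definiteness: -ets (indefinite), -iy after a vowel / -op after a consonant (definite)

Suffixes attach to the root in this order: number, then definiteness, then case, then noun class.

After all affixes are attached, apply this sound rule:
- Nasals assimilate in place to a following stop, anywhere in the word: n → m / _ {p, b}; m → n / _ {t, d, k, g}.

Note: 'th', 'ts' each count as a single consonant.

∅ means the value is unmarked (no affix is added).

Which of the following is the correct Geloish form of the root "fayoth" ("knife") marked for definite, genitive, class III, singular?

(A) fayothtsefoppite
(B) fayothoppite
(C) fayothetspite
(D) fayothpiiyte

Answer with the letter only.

number = singular: zero marking, form stays fayoth.
Attach definiteness definite -op (after consonant 'th') → fayothop.
Attach case genitive -pi → fayothoppi.
Attach noun class class III -te → fayothoppite.
Nasal assimilation: no change.
So the correct form is fayothoppite, option (B).
(D) fayothpiiyte is wrong: it has the affixes in the wrong order.
(A) fayothtsefoppite is wrong: it uses plural instead of singular for number.
(C) fayothetspite is wrong: it uses indefinite instead of definite for definiteness.

B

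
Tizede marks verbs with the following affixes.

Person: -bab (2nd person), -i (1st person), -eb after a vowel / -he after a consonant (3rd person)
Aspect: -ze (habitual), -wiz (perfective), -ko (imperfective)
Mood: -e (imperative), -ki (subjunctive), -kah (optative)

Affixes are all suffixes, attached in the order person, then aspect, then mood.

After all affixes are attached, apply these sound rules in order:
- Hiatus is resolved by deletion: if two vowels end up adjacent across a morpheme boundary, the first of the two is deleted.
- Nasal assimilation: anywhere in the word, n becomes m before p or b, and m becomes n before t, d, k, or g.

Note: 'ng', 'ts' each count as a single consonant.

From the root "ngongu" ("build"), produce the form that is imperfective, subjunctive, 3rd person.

ngongebkoki

Attach person 3rd person -eb (after vowel 'u') → ngongueb.
Attach aspect imperfective -ko → ngonguebko.
Attach mood subjunctive -ki → ngonguebkoki.
Apply vowel deletion: ngonguebkoki → ngongebkoki.
Nasal assimilation: no change.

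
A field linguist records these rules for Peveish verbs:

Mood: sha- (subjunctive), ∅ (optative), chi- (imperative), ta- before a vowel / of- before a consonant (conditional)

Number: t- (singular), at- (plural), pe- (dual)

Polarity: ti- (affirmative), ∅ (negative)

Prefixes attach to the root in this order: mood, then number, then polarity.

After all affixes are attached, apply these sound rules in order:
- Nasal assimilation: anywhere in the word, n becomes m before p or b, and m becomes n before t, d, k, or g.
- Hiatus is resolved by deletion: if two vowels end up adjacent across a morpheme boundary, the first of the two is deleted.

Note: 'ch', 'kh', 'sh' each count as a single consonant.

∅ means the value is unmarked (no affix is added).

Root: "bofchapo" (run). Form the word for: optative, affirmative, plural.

mood = optative: zero marking, form stays bofchapo.
Attach number plural at- → atbofchapo.
Attach polarity affirmative ti- → tiatbofchapo.
Nasal assimilation: no change.
Apply vowel deletion: tiatbofchapo → tatbofchapo.

tatbofchapo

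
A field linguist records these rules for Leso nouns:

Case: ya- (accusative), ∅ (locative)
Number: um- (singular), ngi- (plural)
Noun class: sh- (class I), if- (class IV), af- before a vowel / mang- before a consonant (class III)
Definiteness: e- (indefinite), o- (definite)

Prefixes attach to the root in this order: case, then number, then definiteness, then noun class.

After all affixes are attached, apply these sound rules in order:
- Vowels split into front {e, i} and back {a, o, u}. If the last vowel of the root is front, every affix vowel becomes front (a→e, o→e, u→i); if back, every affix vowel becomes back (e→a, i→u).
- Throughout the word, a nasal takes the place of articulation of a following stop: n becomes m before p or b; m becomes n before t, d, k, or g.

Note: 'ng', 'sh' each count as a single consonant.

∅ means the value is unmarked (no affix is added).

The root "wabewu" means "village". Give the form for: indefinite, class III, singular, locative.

case = locative: zero marking, form stays wabewu.
Attach number singular um- → umwabewu.
Attach definiteness indefinite e- → eumwabewu.
Attach noun class class III af- (before vowel 'e') → afeumwabewu.
Apply vowel harmony: afeumwabewu → afaumwabewu.
Nasal assimilation: no change.

afaumwabewu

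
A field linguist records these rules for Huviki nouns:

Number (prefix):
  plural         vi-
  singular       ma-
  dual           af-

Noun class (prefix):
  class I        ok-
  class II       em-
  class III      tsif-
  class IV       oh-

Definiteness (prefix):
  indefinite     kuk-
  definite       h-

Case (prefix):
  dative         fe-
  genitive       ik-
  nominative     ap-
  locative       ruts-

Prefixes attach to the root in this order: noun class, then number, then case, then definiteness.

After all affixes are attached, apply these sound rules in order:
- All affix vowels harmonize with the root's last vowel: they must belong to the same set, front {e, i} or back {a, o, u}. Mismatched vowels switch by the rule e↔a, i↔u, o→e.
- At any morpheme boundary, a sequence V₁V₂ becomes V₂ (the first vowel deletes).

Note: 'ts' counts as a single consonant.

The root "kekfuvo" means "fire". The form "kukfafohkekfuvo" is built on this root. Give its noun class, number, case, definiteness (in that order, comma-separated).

Segment: kuk-fe-af-oh-kekfuvo.
noun class: oh- → class IV.
number: af- → dual.
case: fe- → dative.
definiteness: kuk- → indefinite.

class IV, dual, dative, indefinite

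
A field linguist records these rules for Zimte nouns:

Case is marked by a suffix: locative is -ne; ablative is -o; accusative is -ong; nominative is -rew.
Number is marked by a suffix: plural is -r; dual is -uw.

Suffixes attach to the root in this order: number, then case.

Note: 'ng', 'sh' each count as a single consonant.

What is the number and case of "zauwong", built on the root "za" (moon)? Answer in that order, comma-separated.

Segment: za-uw-ong.
number: -uw → dual.
case: -ong → accusative.

dual, accusative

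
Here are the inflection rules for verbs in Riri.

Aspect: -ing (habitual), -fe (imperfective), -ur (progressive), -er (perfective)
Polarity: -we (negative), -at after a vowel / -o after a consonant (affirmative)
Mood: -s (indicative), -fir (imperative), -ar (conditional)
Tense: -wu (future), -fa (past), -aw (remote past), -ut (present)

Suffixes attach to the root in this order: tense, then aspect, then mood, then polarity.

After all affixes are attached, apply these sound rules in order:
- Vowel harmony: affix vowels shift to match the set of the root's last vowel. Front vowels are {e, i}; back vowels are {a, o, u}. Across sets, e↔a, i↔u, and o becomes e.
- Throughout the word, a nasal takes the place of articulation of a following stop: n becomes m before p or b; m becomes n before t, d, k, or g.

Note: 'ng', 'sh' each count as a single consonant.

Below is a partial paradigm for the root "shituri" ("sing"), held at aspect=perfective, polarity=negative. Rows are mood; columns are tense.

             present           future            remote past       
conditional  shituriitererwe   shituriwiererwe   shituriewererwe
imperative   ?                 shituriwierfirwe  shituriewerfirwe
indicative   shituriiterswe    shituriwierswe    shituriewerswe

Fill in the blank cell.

shituriiterfirwe

Attach tense present -ut → shituriut.
Attach aspect perfective -er → shituriuter.
Attach mood imperative -fir → shituriuterfir.
Attach polarity negative -we → shituriuterfirwe.
Apply vowel harmony: shituriuterfirwe → shituriiterfirwe.
Nasal assimilation: no change.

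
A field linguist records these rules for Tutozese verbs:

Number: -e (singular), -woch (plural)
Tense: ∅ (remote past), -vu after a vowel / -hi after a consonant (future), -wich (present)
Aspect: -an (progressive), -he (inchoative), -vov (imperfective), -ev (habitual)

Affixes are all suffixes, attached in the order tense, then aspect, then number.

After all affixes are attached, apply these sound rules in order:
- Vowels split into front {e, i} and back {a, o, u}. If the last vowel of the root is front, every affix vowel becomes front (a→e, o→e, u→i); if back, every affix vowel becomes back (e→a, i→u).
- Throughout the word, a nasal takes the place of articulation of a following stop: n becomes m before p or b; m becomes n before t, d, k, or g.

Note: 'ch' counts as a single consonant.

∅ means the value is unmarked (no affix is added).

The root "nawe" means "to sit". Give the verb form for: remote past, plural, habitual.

naweevwech

tense = remote past: zero marking, form stays nawe.
Attach aspect habitual -ev → naweev.
Attach number plural -woch → naweevwoch.
Apply vowel harmony: naweevwoch → naweevwech.
Nasal assimilation: no change.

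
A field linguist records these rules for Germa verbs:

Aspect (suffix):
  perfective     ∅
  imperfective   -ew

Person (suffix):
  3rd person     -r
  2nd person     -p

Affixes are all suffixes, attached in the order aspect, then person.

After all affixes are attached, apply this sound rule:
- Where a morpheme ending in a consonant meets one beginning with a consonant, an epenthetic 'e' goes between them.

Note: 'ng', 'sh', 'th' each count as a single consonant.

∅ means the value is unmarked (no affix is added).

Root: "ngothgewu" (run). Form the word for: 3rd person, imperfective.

Attach aspect imperfective -ew → ngothgewuew.
Attach person 3rd person -r → ngothgewuewr.
Apply epenthesis: ngothgewuewr → ngothgewuewer.

ngothgewuewer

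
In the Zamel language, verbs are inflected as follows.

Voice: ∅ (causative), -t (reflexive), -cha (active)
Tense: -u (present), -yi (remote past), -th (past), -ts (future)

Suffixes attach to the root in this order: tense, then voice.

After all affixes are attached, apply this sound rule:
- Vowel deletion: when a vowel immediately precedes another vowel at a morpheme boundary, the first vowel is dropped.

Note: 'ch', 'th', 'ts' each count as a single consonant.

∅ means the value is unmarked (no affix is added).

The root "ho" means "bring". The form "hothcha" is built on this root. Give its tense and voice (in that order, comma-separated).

Segment: ho-th-cha.
tense: -th → past.
voice: -cha → active.

past, active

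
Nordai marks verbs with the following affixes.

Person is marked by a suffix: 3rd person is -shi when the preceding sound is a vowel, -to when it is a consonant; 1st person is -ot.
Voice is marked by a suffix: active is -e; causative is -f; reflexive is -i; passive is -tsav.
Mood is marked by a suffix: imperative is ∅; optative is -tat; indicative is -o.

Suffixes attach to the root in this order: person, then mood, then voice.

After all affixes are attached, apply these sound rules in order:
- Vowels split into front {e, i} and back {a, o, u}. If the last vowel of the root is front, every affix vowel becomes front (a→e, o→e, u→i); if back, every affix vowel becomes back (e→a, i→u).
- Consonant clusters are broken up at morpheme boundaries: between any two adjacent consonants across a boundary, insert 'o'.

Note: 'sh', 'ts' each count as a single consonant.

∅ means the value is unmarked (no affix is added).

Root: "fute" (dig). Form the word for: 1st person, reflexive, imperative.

Attach person 1st person -ot → futeot.
mood = imperative: zero marking, form stays futeot.
Attach voice reflexive -i → futeoti.
Apply vowel harmony: futeoti → futeeti.
Epenthesis: no change.

futeeti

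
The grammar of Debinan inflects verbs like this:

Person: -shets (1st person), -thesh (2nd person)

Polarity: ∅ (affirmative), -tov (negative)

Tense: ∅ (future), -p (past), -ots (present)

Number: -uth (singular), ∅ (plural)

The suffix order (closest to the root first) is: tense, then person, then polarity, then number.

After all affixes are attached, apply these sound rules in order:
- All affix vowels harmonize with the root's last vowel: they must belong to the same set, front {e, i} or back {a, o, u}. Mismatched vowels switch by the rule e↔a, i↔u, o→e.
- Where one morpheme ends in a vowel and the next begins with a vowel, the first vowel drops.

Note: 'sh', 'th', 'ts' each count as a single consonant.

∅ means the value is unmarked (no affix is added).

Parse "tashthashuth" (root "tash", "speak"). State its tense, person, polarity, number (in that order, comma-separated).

future, 2nd person, affirmative, singular

Segment: tash-thesh-uth.
tense: ∅ → future.
person: -thesh → 2nd person.
polarity: ∅ → affirmative.
number: -uth → singular.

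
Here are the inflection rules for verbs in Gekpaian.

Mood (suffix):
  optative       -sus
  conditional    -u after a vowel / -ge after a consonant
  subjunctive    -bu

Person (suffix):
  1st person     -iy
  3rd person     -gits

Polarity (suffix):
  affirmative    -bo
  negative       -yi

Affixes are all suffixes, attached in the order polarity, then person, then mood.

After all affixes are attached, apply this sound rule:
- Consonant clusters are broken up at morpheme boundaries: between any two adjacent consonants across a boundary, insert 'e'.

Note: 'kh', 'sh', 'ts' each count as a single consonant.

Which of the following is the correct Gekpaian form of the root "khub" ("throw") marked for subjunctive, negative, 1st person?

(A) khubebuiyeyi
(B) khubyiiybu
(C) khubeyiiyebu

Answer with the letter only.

C

Attach polarity negative -yi → khubyi.
Attach person 1st person -iy → khubyiiy.
Attach mood subjunctive -bu → khubyiiybu.
Apply epenthesis: khubyiiybu → khubeyiiyebu.
So the correct form is khubeyiiyebu, option (C).
(A) khubebuiyeyi is wrong: it has the affixes in the wrong order.
(B) khubyiiybu is wrong: it fails to apply the sound rule(s).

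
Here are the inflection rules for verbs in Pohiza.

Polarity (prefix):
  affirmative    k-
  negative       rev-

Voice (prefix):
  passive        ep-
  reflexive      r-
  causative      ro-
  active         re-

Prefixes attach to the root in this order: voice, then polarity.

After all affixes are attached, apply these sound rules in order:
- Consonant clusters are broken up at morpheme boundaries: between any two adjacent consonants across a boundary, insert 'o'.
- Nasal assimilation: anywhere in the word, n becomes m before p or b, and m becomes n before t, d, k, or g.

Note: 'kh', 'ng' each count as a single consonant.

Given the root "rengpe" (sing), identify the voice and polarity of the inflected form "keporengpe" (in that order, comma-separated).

passive, affirmative

Segment: k-ep-rengpe.
voice: ep- → passive.
polarity: k- → affirmative.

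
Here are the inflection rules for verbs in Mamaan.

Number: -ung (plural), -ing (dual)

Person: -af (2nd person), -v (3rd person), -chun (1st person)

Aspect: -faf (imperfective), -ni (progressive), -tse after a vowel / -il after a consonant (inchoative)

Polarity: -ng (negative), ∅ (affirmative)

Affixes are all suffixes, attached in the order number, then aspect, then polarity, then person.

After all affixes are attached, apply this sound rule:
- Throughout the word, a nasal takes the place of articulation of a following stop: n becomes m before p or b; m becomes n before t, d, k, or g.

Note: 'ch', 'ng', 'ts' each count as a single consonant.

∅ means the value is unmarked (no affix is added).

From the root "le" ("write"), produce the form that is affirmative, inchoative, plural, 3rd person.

leungilv

Attach number plural -ung → leung.
Attach aspect inchoative -il (after consonant 'ng') → leungil.
polarity = affirmative: zero marking, form stays leungil.
Attach person 3rd person -v → leungilv.
Nasal assimilation: no change.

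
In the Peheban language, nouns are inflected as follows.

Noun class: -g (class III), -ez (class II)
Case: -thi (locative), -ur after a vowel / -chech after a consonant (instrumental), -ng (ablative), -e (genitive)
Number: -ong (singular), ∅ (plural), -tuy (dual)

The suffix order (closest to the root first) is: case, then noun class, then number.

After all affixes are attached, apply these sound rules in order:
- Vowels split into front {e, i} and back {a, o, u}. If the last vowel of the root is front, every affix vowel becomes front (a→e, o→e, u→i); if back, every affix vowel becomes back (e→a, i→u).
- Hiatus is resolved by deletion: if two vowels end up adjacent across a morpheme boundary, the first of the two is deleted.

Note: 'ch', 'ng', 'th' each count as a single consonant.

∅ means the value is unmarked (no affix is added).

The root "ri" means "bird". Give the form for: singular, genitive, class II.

Attach case genitive -e → rie.
Attach noun class class II -ez → rieez.
Attach number singular -ong → rieezong.
Apply vowel harmony: rieezong → rieezeng.
Apply vowel deletion: rieezeng → rezeng.

rezeng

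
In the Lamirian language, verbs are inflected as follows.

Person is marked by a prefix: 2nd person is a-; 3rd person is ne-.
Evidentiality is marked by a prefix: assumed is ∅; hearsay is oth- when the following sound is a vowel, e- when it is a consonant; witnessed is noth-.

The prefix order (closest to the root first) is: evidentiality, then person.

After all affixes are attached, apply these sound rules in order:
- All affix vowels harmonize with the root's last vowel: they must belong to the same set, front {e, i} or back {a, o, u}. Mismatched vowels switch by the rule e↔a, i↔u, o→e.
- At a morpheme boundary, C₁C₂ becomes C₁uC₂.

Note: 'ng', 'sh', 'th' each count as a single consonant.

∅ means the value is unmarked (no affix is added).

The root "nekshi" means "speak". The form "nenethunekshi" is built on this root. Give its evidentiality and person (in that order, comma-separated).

Segment: ne-noth-nekshi.
evidentiality: noth- → witnessed.
person: ne- → 3rd person.

witnessed, 3rd person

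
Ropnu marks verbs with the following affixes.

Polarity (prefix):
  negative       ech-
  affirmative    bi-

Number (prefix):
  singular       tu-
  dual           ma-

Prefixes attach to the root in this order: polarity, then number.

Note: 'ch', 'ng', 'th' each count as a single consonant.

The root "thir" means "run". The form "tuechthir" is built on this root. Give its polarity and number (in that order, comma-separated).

Segment: tu-ech-thir.
polarity: ech- → negative.
number: tu- → singular.

negative, singular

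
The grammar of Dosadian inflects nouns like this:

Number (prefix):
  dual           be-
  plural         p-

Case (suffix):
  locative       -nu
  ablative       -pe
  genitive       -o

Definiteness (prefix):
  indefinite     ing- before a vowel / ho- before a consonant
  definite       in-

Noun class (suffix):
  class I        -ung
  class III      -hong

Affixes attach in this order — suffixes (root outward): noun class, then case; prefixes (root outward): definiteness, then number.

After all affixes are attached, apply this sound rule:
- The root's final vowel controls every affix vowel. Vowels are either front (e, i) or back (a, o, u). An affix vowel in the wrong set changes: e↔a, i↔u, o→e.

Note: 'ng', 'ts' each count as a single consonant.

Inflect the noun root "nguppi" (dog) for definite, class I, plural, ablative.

pinnguppiingpe

Attach noun class class I -ung → nguppiung.
Attach case ablative -pe → nguppiungpe.
Attach definiteness definite in- → innguppiungpe.
Attach number plural p- → pinnguppiungpe.
Apply vowel harmony: pinnguppiungpe → pinnguppiingpe.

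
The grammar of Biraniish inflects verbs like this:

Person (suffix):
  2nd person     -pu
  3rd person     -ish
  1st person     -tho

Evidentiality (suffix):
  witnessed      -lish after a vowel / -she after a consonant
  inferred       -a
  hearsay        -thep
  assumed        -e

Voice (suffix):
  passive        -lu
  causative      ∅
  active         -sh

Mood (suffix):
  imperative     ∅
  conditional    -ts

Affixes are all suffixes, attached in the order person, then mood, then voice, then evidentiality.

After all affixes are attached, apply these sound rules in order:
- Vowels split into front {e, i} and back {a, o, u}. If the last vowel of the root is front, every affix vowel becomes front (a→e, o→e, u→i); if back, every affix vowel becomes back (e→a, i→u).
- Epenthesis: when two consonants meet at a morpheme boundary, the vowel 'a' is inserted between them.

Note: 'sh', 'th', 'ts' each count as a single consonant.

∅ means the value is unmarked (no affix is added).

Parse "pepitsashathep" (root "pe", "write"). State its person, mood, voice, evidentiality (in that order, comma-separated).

2nd person, conditional, active, hearsay

Segment: pe-pu-ts-sh-thep.
person: -pu → 2nd person.
mood: -ts → conditional.
voice: -sh → active.
evidentiality: -thep → hearsay.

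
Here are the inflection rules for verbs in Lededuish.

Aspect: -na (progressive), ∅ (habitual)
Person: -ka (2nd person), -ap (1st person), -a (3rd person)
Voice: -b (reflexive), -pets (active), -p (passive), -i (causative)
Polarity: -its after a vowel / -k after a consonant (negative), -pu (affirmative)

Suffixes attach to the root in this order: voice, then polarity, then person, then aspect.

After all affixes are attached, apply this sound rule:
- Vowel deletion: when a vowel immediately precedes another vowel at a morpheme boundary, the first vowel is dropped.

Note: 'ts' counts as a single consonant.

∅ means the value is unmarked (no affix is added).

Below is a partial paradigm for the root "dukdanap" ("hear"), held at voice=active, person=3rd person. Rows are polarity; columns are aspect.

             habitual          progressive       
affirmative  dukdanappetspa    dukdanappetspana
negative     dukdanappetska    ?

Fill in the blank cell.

Attach voice active -pets → dukdanappets.
Attach polarity negative -k (after consonant 'ts') → dukdanappetsk.
Attach person 3rd person -a → dukdanappetska.
Attach aspect progressive -na → dukdanappetskana.
Vowel deletion: no change.

dukdanappetskana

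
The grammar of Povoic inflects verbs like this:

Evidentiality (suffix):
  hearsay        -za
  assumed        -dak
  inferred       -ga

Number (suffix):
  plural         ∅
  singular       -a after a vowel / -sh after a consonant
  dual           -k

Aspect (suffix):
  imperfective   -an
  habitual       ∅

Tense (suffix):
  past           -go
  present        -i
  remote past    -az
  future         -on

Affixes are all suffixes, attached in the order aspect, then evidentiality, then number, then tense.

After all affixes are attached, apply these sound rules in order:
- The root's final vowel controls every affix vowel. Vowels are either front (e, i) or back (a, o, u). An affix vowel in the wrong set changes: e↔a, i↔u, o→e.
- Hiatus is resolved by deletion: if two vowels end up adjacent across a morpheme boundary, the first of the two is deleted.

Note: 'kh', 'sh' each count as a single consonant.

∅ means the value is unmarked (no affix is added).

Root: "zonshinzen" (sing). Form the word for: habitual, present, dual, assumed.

aspect = habitual: zero marking, form stays zonshinzen.
Attach evidentiality assumed -dak → zonshinzendak.
Attach number dual -k → zonshinzendakk.
Attach tense present -i → zonshinzendakki.
Apply vowel harmony: zonshinzendakki → zonshinzendekki.
Vowel deletion: no change.

zonshinzendekki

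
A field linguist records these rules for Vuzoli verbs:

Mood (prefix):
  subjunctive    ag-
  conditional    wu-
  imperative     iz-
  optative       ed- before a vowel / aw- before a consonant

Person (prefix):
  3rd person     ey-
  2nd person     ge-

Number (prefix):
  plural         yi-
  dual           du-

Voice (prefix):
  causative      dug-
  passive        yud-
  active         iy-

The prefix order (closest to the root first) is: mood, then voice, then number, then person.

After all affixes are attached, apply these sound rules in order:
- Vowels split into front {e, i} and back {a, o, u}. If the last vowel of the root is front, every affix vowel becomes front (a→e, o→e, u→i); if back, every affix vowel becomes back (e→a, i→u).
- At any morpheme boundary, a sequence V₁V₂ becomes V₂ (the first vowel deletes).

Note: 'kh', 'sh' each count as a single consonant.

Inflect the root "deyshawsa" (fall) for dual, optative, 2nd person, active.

gaduyawdeyshawsa

Attach mood optative aw- (before consonant 'd') → awdeyshawsa.
Attach voice active iy- → iyawdeyshawsa.
Attach number dual du- → duiyawdeyshawsa.
Attach person 2nd person ge- → geduiyawdeyshawsa.
Apply vowel harmony: geduiyawdeyshawsa → gaduuyawdeyshawsa.
Apply vowel deletion: gaduuyawdeyshawsa → gaduyawdeyshawsa.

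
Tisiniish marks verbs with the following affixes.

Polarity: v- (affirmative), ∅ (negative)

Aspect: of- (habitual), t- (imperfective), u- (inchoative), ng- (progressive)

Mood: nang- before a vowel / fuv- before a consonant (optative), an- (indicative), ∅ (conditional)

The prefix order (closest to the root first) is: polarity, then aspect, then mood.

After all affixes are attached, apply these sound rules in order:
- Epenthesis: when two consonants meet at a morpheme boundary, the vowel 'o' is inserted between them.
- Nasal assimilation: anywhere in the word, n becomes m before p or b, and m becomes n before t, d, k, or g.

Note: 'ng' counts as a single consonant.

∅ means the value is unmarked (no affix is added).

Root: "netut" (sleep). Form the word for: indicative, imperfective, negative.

anotonetut

polarity = negative: zero marking, form stays netut.
Attach aspect imperfective t- → tnetut.
Attach mood indicative an- → antnetut.
Apply epenthesis: antnetut → anotonetut.
Nasal assimilation: no change.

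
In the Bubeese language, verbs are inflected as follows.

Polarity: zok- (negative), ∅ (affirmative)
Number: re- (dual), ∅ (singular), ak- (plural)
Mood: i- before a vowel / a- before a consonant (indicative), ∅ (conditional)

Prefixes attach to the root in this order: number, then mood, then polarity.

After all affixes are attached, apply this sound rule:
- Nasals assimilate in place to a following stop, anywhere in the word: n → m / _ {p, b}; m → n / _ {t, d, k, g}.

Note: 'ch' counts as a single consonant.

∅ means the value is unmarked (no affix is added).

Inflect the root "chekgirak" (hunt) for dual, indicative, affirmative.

arechekgirak

Attach number dual re- → rechekgirak.
Attach mood indicative a- (before consonant 'r') → arechekgirak.
polarity = affirmative: zero marking, form stays arechekgirak.
Nasal assimilation: no change.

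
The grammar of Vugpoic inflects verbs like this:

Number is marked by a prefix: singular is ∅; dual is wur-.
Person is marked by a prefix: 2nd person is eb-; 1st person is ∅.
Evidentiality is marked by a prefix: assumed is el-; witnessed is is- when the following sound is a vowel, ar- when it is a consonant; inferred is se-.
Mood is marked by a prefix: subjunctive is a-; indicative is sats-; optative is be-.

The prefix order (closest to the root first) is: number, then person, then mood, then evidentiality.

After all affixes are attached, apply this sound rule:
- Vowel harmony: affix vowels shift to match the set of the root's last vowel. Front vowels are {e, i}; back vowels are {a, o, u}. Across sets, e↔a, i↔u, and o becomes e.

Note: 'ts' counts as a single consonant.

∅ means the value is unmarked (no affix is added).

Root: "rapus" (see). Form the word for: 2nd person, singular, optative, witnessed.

arbaabrapus

number = singular: zero marking, form stays rapus.
Attach person 2nd person eb- → ebrapus.
Attach mood optative be- → beebrapus.
Attach evidentiality witnessed ar- (before consonant 'b') → arbeebrapus.
Apply vowel harmony: arbeebrapus → arbaabrapus.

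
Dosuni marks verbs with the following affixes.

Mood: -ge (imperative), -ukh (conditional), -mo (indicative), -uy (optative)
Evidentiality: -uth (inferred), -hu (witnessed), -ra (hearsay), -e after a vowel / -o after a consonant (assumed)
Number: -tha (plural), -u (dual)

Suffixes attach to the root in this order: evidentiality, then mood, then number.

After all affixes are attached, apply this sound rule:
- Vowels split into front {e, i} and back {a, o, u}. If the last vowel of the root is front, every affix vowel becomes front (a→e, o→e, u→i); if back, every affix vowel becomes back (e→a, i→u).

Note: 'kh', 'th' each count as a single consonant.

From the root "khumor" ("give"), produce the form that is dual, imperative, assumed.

Attach evidentiality assumed -o (after consonant 'r') → khumoro.
Attach mood imperative -ge → khumoroge.
Attach number dual -u → khumorogeu.
Apply vowel harmony: khumorogeu → khumorogau.

khumorogau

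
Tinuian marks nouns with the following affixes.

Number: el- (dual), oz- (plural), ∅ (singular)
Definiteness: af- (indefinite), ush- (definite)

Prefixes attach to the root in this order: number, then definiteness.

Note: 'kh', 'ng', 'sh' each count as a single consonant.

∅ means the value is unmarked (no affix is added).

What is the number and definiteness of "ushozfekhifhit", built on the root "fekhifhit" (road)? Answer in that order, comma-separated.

Segment: ush-oz-fekhifhit.
number: oz- → plural.
definiteness: ush- → definite.

plural, definite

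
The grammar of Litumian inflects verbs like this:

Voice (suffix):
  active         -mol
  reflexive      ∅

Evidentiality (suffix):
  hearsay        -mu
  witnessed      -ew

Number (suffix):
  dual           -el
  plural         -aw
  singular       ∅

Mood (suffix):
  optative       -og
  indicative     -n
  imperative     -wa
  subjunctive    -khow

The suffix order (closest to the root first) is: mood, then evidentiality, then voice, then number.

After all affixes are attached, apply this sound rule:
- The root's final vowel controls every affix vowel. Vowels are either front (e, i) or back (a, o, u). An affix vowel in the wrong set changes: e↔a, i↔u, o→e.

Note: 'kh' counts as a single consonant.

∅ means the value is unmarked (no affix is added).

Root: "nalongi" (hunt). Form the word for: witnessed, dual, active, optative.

nalongiegewmelel

Attach mood optative -og → nalongiog.
Attach evidentiality witnessed -ew → nalongiogew.
Attach voice active -mol → nalongiogewmol.
Attach number dual -el → nalongiogewmolel.
Apply vowel harmony: nalongiogewmolel → nalongiegewmelel.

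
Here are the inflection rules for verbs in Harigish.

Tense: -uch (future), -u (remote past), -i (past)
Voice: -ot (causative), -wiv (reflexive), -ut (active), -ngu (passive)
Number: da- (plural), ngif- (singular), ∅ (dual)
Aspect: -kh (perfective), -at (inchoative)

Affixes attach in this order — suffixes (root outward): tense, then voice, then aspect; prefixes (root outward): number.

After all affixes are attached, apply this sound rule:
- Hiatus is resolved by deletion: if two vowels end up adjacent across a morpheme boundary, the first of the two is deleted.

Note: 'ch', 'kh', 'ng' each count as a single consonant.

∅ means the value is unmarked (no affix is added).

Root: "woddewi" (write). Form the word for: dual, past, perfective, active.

woddewutkh

Attach tense past -i → woddewii.
Attach voice active -ut → woddewiiut.
number = dual: zero marking, form stays woddewiiut.
Attach aspect perfective -kh → woddewiiutkh.
Apply vowel deletion: woddewiiutkh → woddewutkh.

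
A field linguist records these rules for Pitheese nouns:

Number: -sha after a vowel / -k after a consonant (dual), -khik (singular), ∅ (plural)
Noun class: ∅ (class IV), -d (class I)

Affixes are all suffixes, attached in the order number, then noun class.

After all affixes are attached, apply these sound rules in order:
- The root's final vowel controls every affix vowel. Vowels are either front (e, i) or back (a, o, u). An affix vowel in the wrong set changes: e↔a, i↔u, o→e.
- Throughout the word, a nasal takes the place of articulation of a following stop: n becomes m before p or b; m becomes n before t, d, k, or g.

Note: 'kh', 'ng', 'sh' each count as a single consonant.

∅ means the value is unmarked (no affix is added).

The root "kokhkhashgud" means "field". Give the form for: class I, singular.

Attach number singular -khik → kokhkhashgudkhik.
Attach noun class class I -d → kokhkhashgudkhikd.
Apply vowel harmony: kokhkhashgudkhikd → kokhkhashgudkhukd.
Nasal assimilation: no change.

kokhkhashgudkhukd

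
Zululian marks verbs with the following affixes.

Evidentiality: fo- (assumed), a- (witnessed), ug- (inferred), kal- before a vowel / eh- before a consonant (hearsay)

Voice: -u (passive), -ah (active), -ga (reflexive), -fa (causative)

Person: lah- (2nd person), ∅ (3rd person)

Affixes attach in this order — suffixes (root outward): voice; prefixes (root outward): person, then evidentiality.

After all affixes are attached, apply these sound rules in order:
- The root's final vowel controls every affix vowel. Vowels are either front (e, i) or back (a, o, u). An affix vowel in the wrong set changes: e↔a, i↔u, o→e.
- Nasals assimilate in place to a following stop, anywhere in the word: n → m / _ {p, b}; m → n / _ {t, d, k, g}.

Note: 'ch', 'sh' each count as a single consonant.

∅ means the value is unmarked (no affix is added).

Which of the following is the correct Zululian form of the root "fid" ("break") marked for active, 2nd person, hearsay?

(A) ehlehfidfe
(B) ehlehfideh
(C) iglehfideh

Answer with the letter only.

B

Attach person 2nd person lah- → lahfid.
Attach evidentiality hearsay eh- (before consonant 'l') → ehlahfid.
Attach voice active -ah → ehlahfidah.
Apply vowel harmony: ehlahfidah → ehlehfideh.
Nasal assimilation: no change.
So the correct form is ehlehfideh, option (B).
(A) ehlehfidfe is wrong: it uses causative instead of active for voice.
(C) iglehfideh is wrong: it uses inferred instead of hearsay for evidentiality.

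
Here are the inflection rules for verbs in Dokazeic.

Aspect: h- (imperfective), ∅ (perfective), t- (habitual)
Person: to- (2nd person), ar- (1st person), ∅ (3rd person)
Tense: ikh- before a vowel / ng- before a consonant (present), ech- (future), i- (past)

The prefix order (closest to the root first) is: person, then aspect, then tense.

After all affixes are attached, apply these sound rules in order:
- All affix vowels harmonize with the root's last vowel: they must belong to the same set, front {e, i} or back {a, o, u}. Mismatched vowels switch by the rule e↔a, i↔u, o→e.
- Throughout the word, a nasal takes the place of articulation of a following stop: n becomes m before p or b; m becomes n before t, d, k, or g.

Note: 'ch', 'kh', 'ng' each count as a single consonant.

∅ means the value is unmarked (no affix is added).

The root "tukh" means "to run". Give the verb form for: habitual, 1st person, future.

achtartukh

Attach person 1st person ar- → artukh.
Attach aspect habitual t- → tartukh.
Attach tense future ech- → echtartukh.
Apply vowel harmony: echtartukh → achtartukh.
Nasal assimilation: no change.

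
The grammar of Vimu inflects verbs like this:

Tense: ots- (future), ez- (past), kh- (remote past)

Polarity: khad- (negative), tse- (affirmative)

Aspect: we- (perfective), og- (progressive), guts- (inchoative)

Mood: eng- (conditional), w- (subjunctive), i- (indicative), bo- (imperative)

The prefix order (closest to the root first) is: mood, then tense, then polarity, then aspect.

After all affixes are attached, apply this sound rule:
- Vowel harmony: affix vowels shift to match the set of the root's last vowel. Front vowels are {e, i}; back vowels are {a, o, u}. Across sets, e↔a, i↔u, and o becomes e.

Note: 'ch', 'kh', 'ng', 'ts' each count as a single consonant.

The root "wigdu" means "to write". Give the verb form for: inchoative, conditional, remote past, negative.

gutskhadkhangwigdu

Attach mood conditional eng- → engwigdu.
Attach tense remote past kh- → khengwigdu.
Attach polarity negative khad- → khadkhengwigdu.
Attach aspect inchoative guts- → gutskhadkhengwigdu.
Apply vowel harmony: gutskhadkhengwigdu → gutskhadkhangwigdu.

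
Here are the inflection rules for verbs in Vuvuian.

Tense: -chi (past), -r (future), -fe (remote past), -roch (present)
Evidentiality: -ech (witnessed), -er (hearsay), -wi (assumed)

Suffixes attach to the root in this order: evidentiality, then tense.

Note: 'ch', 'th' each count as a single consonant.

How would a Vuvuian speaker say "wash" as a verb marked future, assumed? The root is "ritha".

Attach evidentiality assumed -wi → rithawi.
Attach tense future -r → rithawir.

rithawir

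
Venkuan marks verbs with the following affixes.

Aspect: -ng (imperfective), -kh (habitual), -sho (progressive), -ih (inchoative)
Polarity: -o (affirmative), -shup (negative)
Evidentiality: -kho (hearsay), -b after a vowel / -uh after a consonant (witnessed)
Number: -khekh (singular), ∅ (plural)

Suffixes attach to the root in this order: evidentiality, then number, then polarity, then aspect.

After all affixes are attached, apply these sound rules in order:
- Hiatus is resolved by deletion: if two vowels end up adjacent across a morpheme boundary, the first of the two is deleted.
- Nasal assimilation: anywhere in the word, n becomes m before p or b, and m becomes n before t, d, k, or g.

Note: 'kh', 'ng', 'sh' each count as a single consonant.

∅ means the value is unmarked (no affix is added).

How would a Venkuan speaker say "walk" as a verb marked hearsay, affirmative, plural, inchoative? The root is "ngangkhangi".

Attach evidentiality hearsay -kho → ngangkhangikho.
number = plural: zero marking, form stays ngangkhangikho.
Attach polarity affirmative -o → ngangkhangikhoo.
Attach aspect inchoative -ih → ngangkhangikhooih.
Apply vowel deletion: ngangkhangikhooih → ngangkhangikhih.
Nasal assimilation: no change.

ngangkhangikhih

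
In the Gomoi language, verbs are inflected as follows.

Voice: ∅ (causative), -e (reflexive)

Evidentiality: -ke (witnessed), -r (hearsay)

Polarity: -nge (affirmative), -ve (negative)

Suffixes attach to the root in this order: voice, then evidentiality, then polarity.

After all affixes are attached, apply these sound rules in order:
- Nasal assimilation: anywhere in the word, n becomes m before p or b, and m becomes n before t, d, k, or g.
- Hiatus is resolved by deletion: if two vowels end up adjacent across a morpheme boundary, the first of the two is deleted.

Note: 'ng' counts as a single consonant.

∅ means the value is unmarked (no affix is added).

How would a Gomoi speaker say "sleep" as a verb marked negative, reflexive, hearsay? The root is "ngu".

ngerve

Attach voice reflexive -e → ngue.
Attach evidentiality hearsay -r → nguer.
Attach polarity negative -ve → nguerve.
Nasal assimilation: no change.
Apply vowel deletion: nguerve → ngerve.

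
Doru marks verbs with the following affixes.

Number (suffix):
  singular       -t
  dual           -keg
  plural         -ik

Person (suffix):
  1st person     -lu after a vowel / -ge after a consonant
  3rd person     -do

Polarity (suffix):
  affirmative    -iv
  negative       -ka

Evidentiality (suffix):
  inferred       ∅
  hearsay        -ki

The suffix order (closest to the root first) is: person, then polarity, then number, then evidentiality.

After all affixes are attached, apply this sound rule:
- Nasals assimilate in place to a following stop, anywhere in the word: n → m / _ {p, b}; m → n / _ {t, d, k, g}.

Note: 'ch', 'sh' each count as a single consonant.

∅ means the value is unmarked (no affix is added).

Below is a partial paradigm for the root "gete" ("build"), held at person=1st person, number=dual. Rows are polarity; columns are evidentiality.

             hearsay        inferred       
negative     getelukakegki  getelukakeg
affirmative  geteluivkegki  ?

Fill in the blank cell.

geteluivkeg

Attach person 1st person -lu (after vowel 'e') → getelu.
Attach polarity affirmative -iv → geteluiv.
Attach number dual -keg → geteluivkeg.
evidentiality = inferred: zero marking, form stays geteluivkeg.
Nasal assimilation: no change.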